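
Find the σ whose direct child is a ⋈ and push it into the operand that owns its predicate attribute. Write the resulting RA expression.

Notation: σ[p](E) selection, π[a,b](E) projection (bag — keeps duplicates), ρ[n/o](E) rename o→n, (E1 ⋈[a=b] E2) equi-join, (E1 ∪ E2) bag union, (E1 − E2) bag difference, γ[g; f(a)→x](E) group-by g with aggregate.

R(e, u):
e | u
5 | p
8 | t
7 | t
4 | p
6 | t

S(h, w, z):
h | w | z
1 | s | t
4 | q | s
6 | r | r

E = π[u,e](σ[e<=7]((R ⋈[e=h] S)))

σ filters on e, owned by the left side.
E' = π[u,e]((σ[e<=7](R) ⋈[e=h] S))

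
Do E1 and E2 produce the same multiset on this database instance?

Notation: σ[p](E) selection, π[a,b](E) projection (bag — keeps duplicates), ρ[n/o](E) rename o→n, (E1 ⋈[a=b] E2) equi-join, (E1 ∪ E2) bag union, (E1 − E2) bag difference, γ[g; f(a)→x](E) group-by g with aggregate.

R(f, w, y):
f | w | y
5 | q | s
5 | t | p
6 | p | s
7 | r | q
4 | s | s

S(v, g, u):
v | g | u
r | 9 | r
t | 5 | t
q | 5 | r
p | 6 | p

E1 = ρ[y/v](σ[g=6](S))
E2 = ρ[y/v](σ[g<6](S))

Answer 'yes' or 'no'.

E1 row counts bottom-up:
  S → 4
  σ[g=6](S) → 1
  ρ[y/v](σ[g=6](S)) → 1
E2 row counts bottom-up:
  S → 4
  σ[g<6](S) → 2
  ρ[y/v](σ[g<6](S)) → 2

E1 result:
y | g | u
p | 6 | p
E2 result:
y | g | u
q | 5 | r
t | 5 | t
Witness: ('q', 5, 'r') appears 0× in E1 but 1× in E2.

no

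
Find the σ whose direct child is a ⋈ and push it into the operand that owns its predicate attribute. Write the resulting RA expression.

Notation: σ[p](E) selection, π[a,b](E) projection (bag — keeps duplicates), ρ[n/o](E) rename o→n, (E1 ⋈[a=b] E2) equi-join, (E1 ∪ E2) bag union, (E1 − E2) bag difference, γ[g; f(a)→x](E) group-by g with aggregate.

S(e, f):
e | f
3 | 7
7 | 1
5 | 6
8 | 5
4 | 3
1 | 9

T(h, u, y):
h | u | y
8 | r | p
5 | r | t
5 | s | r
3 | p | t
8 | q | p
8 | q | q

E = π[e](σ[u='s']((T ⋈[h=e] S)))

σ filters on u, owned by the left side.
E' = π[e]((σ[u='s'](T) ⋈[h=e] S))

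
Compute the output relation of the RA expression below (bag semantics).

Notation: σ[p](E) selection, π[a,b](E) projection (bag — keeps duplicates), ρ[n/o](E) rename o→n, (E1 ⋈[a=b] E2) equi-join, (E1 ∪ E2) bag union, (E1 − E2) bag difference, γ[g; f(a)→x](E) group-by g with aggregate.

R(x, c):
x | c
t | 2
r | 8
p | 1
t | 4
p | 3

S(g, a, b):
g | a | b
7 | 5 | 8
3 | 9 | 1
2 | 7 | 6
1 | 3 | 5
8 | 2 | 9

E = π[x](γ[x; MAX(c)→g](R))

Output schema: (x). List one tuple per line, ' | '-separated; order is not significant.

Stepwise |·|:
  R → 5
  γ[x; MAX(c)→g](R) → 3
  π[x](γ[x; MAX(c)→g](R)) → 3

== RESULT ==
x
p
r
t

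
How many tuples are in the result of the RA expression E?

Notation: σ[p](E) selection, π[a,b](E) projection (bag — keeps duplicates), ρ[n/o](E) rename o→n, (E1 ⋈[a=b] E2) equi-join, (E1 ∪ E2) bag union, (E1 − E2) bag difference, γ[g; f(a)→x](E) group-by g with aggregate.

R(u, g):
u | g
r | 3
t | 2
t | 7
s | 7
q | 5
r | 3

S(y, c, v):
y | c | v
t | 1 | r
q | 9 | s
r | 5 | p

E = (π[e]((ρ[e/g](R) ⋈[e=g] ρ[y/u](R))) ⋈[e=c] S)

Stepwise |·|:
  R → 6
  ρ[e/g](R) → 6
  R → 6
  ρ[y/u](R) → 6
  (ρ[e/g](R) ⋈[e=g] ρ[y/u](R)) → 10
  π[e]((ρ[e/g](R) ⋈[e=g] ρ[y/u](R))) → 10
  S → 3
  (π[e]((ρ[e/g](R) ⋈[e=g] ρ[y/u](R))) ⋈[e=c] S) → 1

|E| = 1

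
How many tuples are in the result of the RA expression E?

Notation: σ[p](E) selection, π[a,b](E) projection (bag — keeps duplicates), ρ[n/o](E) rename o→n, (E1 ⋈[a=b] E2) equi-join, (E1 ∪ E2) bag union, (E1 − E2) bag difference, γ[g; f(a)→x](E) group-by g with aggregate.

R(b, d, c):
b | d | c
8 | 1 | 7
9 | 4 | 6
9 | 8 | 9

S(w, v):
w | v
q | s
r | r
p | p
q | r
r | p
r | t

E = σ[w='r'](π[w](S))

Row counts bottom-up:
  S → 6
  π[w](S) → 6
  σ[w='r'](π[w](S)) → 3

|E| = 3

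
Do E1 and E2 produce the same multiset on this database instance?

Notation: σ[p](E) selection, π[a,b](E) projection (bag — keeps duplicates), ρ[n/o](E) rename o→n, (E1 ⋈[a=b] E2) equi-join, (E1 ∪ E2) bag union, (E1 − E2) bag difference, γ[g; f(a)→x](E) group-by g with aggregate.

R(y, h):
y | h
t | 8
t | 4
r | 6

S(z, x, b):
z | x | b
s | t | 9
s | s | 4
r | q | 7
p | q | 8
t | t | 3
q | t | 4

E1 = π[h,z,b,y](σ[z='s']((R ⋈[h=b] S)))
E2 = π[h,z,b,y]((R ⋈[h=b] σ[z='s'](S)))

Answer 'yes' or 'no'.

E1 per-node cardinality:
  R → 3
  S → 6
  (R ⋈[h=b] S) → 3
  σ[z='s']((R ⋈[h=b] S)) → 1
  π[h,z,b,y](σ[z='s']((R ⋈[h=b] S))) → 1
E2 per-node cardinality:
  R → 3
  S → 6
  σ[z='s'](S) → 2
  (R ⋈[h=b] σ[z='s'](S)) → 1
  π[h,z,b,y]((R ⋈[h=b] σ[z='s'](S))) → 1

E1 and E2 produce the same multiset:
h | z | b | y
4 | s | 4 | t

yes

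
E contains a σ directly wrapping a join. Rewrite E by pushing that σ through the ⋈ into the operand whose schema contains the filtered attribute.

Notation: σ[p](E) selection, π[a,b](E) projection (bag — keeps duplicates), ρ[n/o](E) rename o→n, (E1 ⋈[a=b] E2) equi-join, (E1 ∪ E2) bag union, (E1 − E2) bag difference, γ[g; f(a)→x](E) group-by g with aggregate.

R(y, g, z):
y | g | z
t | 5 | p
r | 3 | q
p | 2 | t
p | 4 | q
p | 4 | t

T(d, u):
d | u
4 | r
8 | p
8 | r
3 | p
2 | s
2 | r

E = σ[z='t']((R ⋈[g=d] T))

σ filters on z, owned by the left side.
E' = (σ[z='t'](R) ⋈[g=d] T)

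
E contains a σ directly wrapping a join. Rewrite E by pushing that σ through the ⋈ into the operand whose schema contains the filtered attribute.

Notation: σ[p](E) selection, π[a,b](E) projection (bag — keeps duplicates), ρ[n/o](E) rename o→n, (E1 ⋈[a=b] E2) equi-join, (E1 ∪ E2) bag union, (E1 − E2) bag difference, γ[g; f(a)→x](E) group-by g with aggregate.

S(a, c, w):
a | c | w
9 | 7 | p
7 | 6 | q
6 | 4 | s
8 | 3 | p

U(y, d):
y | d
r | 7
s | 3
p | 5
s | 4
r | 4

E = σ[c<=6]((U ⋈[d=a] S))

σ filters on c, owned by the right side.
E' = (U ⋈[d=a] σ[c<=6](S))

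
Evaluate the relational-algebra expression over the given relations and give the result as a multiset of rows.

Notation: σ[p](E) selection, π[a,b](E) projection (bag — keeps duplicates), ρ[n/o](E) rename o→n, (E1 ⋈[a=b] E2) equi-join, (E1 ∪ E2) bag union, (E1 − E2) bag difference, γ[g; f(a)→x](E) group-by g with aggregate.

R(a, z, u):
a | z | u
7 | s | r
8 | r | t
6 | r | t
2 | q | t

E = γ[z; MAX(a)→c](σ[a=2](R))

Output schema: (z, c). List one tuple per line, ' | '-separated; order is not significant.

Per-node cardinality:
  R → 4
  σ[a=2](R) → 1
  γ[z; MAX(a)→c](σ[a=2](R)) → 1

== RESULT ==
z | c
q | 2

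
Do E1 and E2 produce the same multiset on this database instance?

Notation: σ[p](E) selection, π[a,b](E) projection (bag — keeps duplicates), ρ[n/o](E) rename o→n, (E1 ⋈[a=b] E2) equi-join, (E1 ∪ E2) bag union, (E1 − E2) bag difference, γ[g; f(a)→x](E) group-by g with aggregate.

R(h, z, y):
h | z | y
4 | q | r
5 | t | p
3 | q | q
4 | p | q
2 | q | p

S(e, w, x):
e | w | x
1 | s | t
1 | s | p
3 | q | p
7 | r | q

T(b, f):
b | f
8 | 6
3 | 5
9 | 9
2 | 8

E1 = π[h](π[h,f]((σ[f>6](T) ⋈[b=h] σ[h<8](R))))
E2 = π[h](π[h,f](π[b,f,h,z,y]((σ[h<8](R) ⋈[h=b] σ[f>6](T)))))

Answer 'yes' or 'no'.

E1 row counts bottom-up:
  T → 4
  σ[f>6](T) → 2
  R → 5
  σ[h<8](R) → 5
  (σ[f>6](T) ⋈[b=h] σ[h<8](R)) → 1
  π[h,f]((σ[f>6](T) ⋈[b=h] σ[h<8](R))) → 1
  π[h](π[h,f]((σ[f>6](T) ⋈[b=h] σ[h<8](R)))) → 1
E2 row counts bottom-up:
  R → 5
  σ[h<8](R) → 5
  T → 4
  σ[f>6](T) → 2
  (σ[h<8](R) ⋈[h=b] σ[f>6](T)) → 1
  π[b,f,h,z,y]((σ[h<8](R) ⋈[h=b] σ[f>6](T))) → 1
  π[h,f](π[b,f,h,z,y]((σ[h<8](R) ⋈[h=b] σ[f>6](T)))) → 1
  π[h](π[h,f](π[b,f,h,z,y]((σ[h<8](R) ⋈[h=b] σ[f>6](T))))) → 1

E1 and E2 produce the same multiset:
h
2

yes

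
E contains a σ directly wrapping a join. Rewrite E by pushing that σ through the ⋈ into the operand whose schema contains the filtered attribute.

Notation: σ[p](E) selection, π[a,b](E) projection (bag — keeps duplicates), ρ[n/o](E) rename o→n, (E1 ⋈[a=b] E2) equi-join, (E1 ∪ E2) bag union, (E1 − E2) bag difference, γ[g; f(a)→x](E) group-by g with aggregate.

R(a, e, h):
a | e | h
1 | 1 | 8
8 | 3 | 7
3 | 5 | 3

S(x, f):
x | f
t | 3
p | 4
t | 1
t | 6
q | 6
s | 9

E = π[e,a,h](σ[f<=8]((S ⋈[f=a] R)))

σ filters on f, owned by the left side.
E' = π[e,a,h]((σ[f<=8](S) ⋈[f=a] R))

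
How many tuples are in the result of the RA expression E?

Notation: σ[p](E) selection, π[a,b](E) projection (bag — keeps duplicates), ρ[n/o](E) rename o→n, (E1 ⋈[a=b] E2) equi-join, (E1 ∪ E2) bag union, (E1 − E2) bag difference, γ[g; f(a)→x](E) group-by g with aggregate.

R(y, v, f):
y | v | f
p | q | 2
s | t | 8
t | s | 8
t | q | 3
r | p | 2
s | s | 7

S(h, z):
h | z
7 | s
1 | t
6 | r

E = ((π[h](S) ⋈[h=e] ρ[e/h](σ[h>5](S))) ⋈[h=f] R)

Row counts bottom-up:
  S → 3
  π[h](S) → 3
  S → 3
  σ[h>5](S) → 2
  ρ[e/h](σ[h>5](S)) → 2
  (π[h](S) ⋈[h=e] ρ[e/h](σ[h>5](S))) → 2
  R → 6
  ((π[h](S) ⋈[h=e] ρ[e/h](σ[h>5](S))) ⋈[h=f] R) → 1

|E| = 1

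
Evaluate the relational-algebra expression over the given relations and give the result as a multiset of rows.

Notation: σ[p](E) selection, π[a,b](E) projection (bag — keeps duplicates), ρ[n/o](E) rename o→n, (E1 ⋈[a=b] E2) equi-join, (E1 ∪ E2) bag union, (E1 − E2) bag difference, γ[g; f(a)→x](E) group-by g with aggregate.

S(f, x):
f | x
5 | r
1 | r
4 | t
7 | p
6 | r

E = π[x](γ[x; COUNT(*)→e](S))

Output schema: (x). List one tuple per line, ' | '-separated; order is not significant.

Row counts bottom-up:
  S → 5
  γ[x; COUNT(*)→e](S) → 3
  π[x](γ[x; COUNT(*)→e](S)) → 3

== RESULT ==
x
p
r
t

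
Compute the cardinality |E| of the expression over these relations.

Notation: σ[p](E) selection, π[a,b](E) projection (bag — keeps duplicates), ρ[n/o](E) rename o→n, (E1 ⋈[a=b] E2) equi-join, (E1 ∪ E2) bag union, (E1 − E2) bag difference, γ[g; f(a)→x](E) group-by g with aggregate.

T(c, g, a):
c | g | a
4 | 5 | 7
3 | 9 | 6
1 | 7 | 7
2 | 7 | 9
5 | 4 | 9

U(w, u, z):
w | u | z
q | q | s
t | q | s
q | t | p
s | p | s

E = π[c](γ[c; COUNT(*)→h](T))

Subexpression sizes:
  T → 5
  γ[c; COUNT(*)→h](T) → 5
  π[c](γ[c; COUNT(*)→h](T)) → 5

|E| = 5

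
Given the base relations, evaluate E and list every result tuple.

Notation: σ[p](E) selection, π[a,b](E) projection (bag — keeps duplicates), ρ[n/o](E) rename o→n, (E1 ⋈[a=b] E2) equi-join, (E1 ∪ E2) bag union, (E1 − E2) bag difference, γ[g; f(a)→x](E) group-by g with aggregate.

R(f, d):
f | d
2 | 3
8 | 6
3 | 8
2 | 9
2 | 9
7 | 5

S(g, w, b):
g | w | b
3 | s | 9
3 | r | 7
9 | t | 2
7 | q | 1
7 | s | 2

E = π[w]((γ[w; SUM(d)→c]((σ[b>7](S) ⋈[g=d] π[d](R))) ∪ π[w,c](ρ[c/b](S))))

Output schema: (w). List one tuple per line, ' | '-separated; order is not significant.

Per-node cardinality:
  S → 5
  σ[b>7](S) → 1
  R → 6
  π[d](R) → 6
  (σ[b>7](S) ⋈[g=d] π[d](R)) → 1
  γ[w; SUM(d)→c]((σ[b>7](S) ⋈[g=d] π[d](R))) → 1
  S → 5
  ρ[c/b](S) → 5
  π[w,c](ρ[c/b](S)) → 5
  (γ[w; SUM(d)→c]((σ[b>7](S) ⋈[g=d] π[d](R))) ∪ π[w,c](ρ[c/b](S))) → 6
  π[w]((γ[w; SUM(d)→c]((σ[b>7](S) ⋈[g=d] π[d](R))) ∪ π[w,c](ρ[c/b](S)))) → 6

== RESULT ==
w
q
r
s
s
s
t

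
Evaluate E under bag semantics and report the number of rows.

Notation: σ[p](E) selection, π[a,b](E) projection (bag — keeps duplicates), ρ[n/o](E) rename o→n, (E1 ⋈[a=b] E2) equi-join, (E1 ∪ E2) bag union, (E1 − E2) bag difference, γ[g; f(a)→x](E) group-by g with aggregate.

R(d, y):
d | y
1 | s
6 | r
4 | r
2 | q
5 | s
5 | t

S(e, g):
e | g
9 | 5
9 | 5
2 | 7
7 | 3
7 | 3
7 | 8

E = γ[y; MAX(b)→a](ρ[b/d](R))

Stepwise |·|:
  R → 6
  ρ[b/d](R) → 6
  γ[y; MAX(b)→a](ρ[b/d](R)) → 4

|E| = 4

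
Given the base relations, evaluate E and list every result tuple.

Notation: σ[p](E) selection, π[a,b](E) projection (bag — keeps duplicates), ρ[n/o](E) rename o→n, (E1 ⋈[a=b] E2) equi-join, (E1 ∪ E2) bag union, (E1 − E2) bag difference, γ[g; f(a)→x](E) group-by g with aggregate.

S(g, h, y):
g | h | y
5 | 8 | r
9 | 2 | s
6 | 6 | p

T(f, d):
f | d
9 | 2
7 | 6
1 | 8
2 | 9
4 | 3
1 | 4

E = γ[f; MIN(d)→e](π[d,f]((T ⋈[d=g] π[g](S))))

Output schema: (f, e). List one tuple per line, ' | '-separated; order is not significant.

Stepwise |·|:
  T → 6
  S → 3
  π[g](S) → 3
  (T ⋈[d=g] π[g](S)) → 2
  π[d,f]((T ⋈[d=g] π[g](S))) → 2
  γ[f; MIN(d)→e](π[d,f]((T ⋈[d=g] π[g](S)))) → 2

== RESULT ==
f | e
2 | 9
7 | 6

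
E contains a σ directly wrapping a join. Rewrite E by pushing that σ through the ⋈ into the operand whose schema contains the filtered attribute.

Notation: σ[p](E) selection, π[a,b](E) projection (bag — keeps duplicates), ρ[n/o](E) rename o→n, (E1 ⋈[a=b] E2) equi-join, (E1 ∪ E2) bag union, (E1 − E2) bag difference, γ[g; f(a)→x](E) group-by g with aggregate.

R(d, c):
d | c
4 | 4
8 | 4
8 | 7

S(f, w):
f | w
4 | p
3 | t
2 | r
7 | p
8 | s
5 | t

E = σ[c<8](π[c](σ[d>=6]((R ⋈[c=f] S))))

σ filters on d, owned by the left side.
E' = σ[c<8](π[c]((σ[d>=6](R) ⋈[c=f] S)))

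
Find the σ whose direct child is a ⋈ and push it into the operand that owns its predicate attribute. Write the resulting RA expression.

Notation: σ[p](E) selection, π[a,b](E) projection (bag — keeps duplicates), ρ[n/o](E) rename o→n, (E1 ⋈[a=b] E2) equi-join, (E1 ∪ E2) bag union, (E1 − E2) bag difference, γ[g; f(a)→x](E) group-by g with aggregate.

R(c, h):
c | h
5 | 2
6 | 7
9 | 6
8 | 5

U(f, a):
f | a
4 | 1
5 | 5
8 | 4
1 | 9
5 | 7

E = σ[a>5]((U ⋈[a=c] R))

σ filters on a, owned by the left side.
E' = (σ[a>5](U) ⋈[a=c] R)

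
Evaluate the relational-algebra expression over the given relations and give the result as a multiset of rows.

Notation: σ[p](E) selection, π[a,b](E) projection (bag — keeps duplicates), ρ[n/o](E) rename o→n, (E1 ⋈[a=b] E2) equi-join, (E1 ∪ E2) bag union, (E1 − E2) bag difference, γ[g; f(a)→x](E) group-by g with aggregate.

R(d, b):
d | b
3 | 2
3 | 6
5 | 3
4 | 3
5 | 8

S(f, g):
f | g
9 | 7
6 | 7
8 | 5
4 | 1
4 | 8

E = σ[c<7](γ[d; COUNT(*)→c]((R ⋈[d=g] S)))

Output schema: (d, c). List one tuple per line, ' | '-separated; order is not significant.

Per-node cardinality:
  R → 5
  S → 5
  (R ⋈[d=g] S) → 2
  γ[d; COUNT(*)→c]((R ⋈[d=g] S)) → 1
  σ[c<7](γ[d; COUNT(*)→c]((R ⋈[d=g] S))) → 1

== RESULT ==
d | c
5 | 2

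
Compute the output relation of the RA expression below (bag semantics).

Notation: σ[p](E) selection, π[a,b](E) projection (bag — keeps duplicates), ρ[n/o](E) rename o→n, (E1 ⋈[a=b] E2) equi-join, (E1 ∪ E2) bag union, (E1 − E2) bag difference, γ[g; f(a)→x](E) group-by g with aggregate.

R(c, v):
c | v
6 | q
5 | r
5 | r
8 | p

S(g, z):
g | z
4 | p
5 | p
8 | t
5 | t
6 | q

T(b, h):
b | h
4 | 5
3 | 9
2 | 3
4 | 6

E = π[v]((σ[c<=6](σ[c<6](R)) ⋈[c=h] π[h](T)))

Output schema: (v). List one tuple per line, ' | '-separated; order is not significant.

Row counts bottom-up:
  R → 4
  σ[c<6](R) → 2
  σ[c<=6](σ[c<6](R)) → 2
  T → 4
  π[h](T) → 4
  (σ[c<=6](σ[c<6](R)) ⋈[c=h] π[h](T)) → 2
  π[v]((σ[c<=6](σ[c<6](R)) ⋈[c=h] π[h](T))) → 2

== RESULT ==
v
r
r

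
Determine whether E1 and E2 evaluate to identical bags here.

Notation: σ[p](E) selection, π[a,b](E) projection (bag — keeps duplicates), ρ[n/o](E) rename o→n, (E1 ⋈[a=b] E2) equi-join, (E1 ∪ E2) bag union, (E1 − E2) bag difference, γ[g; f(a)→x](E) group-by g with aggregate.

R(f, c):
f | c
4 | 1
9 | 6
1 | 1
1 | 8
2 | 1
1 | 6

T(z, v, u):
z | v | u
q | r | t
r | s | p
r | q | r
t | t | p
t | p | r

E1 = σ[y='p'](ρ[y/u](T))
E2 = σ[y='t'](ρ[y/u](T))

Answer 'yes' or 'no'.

E1 subexpression sizes:
  T → 5
  ρ[y/u](T) → 5
  σ[y='p'](ρ[y/u](T)) → 2
E2 subexpression sizes:
  T → 5
  ρ[y/u](T) → 5
  σ[y='t'](ρ[y/u](T)) → 1

E1 result:
z | v | y
r | s | p
t | t | p
E2 result:
z | v | y
q | r | t
Witness: ('r', 's', 'p') appears 1× in E1 but 0× in E2.

no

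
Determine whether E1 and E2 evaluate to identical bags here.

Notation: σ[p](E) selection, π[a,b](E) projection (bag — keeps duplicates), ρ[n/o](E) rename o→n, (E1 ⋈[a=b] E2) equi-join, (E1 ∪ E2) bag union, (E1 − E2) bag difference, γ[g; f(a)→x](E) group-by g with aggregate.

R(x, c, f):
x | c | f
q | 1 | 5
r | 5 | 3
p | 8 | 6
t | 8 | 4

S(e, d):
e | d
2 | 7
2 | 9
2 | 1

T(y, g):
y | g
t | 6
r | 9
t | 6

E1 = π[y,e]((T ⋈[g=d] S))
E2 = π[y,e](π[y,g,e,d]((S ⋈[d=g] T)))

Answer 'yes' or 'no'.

E1 row counts bottom-up:
  T → 3
  S → 3
  (T ⋈[g=d] S) → 1
  π[y,e]((T ⋈[g=d] S)) → 1
E2 row counts bottom-up:
  S → 3
  T → 3
  (S ⋈[d=g] T) → 1
  π[y,g,e,d]((S ⋈[d=g] T)) → 1
  π[y,e](π[y,g,e,d]((S ⋈[d=g] T))) → 1

E1 and E2 produce the same multiset:
y | e
r | 2

yes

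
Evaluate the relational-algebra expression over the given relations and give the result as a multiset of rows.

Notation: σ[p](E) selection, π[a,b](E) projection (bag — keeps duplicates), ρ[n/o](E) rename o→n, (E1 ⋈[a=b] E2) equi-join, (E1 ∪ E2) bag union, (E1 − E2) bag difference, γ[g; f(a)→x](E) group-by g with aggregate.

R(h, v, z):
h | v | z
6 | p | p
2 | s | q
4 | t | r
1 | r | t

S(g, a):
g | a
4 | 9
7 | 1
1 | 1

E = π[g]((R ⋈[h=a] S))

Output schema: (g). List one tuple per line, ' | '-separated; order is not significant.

Stepwise |·|:
  R → 4
  S → 3
  (R ⋈[h=a] S) → 2
  π[g]((R ⋈[h=a] S)) → 2

== RESULT ==
g
1
7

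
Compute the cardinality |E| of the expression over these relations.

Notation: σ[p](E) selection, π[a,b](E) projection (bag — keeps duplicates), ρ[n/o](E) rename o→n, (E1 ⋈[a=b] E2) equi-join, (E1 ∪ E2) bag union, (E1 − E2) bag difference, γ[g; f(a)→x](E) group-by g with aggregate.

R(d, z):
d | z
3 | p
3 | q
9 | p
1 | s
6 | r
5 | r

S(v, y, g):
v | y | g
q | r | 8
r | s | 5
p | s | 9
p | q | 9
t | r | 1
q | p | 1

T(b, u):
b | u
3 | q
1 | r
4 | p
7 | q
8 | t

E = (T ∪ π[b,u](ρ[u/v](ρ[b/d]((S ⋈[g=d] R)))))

Per-node cardinality:
  T → 5
  S → 6
  R → 6
  (S ⋈[g=d] R) → 5
  ρ[b/d]((S ⋈[g=d] R)) → 5
  ρ[u/v](ρ[b/d]((S ⋈[g=d] R))) → 5
  π[b,u](ρ[u/v](ρ[b/d]((S ⋈[g=d] R)))) → 5
  (T ∪ π[b,u](ρ[u/v](ρ[b/d]((S ⋈[g=d] R))))) → 10

|E| = 10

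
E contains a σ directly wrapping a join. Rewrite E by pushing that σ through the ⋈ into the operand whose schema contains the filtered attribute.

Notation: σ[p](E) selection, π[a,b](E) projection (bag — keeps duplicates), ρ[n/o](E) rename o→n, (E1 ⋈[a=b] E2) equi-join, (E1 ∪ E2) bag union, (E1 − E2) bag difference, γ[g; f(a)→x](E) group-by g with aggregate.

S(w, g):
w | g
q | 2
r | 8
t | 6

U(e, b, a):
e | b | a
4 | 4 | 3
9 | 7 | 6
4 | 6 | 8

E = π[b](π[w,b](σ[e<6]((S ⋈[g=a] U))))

σ filters on e, owned by the right side.
E' = π[b](π[w,b]((S ⋈[g=a] σ[e<6](U))))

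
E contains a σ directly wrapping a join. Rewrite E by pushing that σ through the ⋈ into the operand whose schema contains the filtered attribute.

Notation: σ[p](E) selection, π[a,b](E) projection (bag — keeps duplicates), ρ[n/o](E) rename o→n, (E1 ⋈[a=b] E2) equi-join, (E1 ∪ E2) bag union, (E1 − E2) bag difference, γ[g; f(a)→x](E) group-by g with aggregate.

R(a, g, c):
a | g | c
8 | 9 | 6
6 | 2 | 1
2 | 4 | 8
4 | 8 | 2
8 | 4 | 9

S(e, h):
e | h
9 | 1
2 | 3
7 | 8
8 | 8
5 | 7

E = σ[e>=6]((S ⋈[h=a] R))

σ filters on e, owned by the left side.
E' = (σ[e>=6](S) ⋈[h=a] R)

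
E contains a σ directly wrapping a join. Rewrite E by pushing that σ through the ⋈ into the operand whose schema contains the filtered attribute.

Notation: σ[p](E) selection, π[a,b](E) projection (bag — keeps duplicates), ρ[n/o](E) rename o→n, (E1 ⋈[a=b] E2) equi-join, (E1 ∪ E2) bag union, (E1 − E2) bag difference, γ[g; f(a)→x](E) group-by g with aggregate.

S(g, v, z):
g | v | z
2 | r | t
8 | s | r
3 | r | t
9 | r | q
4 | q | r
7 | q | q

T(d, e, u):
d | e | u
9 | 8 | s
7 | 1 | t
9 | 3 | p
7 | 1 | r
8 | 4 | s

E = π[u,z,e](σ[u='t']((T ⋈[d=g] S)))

σ filters on u, owned by the left side.
E' = π[u,z,e]((σ[u='t'](T) ⋈[d=g] S))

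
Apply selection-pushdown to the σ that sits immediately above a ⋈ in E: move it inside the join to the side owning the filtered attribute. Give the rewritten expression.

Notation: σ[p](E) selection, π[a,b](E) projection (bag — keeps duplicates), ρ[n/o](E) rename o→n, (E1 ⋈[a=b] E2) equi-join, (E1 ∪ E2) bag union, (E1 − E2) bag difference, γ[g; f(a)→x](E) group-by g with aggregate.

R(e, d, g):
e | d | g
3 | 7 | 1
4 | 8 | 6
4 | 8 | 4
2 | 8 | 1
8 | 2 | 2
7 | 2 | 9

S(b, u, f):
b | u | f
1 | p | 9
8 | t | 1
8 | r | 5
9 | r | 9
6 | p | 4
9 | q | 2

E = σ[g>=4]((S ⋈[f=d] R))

σ filters on g, owned by the right side.
E' = (S ⋈[f=d] σ[g>=4](R))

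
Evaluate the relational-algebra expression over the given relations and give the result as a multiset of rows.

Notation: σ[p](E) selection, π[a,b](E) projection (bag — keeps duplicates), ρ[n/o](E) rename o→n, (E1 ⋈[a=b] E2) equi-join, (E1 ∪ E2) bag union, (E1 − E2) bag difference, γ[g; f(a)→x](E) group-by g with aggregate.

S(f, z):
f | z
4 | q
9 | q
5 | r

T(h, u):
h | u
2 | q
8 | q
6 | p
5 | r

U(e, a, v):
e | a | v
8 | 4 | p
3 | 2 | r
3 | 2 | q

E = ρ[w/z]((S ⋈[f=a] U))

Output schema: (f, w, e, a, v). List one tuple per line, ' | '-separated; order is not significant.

Per-node cardinality:
  S → 3
  U → 3
  (S ⋈[f=a] U) → 1
  ρ[w/z]((S ⋈[f=a] U)) → 1

== RESULT ==
f | w | e | a | v
4 | q | 8 | 4 | p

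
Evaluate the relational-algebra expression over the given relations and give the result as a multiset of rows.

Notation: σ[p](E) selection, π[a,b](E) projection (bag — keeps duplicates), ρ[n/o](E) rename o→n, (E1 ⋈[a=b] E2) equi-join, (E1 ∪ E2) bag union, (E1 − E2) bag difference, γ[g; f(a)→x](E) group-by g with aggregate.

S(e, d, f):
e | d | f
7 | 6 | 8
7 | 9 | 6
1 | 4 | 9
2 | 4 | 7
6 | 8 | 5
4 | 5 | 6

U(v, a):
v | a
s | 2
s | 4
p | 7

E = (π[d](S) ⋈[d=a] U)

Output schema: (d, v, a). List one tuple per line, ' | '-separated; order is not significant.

Subexpression sizes:
  S → 6
  π[d](S) → 6
  U → 3
  (π[d](S) ⋈[d=a] U) → 2

== RESULT ==
d | v | a
4 | s | 4
4 | s | 4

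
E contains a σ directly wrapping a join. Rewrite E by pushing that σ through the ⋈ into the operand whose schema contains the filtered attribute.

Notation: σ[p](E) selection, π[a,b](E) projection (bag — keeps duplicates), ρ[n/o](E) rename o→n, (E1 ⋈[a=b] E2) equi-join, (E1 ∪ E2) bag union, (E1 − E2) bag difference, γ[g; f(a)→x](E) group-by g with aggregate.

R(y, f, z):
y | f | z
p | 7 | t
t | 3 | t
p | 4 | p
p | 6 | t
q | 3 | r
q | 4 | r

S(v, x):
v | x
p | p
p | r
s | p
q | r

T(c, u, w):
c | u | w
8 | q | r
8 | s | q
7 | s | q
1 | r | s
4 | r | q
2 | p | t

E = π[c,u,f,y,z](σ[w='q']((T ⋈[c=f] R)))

σ filters on w, owned by the left side.
E' = π[c,u,f,y,z]((σ[w='q'](T) ⋈[c=f] R))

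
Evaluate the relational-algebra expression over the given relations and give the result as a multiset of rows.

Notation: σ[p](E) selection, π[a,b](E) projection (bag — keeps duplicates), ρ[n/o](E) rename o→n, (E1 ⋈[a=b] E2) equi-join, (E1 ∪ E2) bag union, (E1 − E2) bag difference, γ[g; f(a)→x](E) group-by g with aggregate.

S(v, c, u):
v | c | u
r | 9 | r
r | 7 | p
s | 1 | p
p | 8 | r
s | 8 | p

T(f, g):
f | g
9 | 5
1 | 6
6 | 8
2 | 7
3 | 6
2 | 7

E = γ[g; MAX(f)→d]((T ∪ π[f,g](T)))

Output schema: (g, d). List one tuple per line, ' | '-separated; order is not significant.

Subexpression sizes:
  T → 6
  T → 6
  π[f,g](T) → 6
  (T ∪ π[f,g](T)) → 12
  γ[g; MAX(f)→d]((T ∪ π[f,g](T))) → 4

== RESULT ==
g | d
5 | 9
6 | 3
7 | 2
8 | 6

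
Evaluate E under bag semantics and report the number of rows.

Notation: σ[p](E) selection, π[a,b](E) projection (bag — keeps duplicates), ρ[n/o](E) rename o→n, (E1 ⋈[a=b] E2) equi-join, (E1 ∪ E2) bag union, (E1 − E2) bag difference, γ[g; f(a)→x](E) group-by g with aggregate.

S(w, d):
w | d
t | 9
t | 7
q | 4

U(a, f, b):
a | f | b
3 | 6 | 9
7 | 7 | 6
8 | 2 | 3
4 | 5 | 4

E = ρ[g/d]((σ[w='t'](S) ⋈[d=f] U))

Subexpression sizes:
  S → 3
  σ[w='t'](S) → 2
  U → 4
  (σ[w='t'](S) ⋈[d=f] U) → 1
  ρ[g/d]((σ[w='t'](S) ⋈[d=f] U)) → 1

|E| = 1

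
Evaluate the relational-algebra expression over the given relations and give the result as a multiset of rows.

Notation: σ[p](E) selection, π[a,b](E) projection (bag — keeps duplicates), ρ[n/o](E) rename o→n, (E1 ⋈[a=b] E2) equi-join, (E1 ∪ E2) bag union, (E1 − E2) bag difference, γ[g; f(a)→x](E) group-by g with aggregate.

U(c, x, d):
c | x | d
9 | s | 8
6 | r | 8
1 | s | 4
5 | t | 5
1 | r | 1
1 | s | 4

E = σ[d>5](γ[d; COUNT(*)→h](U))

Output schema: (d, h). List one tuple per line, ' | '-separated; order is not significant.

Per-node cardinality:
  U → 6
  γ[d; COUNT(*)→h](U) → 4
  σ[d>5](γ[d; COUNT(*)→h](U)) → 1

== RESULT ==
d | h
8 | 2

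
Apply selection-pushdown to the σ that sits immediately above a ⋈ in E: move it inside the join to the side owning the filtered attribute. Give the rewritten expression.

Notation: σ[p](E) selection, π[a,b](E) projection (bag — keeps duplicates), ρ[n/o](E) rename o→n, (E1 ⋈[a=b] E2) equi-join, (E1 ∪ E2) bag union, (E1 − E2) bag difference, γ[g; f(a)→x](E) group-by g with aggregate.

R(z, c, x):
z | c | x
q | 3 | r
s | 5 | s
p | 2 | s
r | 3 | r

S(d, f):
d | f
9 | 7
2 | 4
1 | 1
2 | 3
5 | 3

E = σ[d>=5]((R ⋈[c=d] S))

σ filters on d, owned by the right side.
E' = (R ⋈[c=d] σ[d>=5](S))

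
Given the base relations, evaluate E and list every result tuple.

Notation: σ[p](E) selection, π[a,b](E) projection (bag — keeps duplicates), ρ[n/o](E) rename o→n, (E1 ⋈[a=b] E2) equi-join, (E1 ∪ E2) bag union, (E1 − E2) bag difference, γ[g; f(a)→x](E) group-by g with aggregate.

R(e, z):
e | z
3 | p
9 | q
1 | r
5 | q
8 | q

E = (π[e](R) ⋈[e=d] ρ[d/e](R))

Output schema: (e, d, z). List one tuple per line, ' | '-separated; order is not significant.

Row counts bottom-up:
  R → 5
  π[e](R) → 5
  R → 5
  ρ[d/e](R) → 5
  (π[e](R) ⋈[e=d] ρ[d/e](R)) → 5

== RESULT ==
e | d | z
1 | 1 | r
3 | 3 | p
5 | 5 | q
8 | 8 | q
9 | 9 | q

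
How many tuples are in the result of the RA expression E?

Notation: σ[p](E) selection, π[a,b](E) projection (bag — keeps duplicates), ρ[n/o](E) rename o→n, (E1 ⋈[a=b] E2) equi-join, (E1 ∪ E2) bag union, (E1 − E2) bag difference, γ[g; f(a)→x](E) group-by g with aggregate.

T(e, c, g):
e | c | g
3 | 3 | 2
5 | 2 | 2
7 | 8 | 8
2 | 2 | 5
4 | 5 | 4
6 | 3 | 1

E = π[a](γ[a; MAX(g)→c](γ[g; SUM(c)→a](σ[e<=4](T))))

Stepwise |·|:
  T → 6
  σ[e<=4](T) → 3
  γ[g; SUM(c)→a](σ[e<=4](T)) → 3
  γ[a; MAX(g)→c](γ[g; SUM(c)→a](σ[e<=4](T))) → 3
  π[a](γ[a; MAX(g)→c](γ[g; SUM(c)→a](σ[e<=4](T)))) → 3

|E| = 3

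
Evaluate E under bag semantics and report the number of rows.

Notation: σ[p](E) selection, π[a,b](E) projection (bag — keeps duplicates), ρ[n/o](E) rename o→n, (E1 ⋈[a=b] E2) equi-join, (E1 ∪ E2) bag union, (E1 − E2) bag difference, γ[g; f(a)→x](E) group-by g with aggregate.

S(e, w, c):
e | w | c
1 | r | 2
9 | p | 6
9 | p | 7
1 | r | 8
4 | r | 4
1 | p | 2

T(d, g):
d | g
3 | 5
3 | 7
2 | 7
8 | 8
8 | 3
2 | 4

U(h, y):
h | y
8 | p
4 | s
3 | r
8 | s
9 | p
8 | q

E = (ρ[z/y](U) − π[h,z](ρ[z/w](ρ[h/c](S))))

Stepwise |·|:
  U → 6
  ρ[z/y](U) → 6
  S → 6
  ρ[h/c](S) → 6
  ρ[z/w](ρ[h/c](S)) → 6
  π[h,z](ρ[z/w](ρ[h/c](S))) → 6
  (ρ[z/y](U) − π[h,z](ρ[z/w](ρ[h/c](S)))) → 6

|E| = 6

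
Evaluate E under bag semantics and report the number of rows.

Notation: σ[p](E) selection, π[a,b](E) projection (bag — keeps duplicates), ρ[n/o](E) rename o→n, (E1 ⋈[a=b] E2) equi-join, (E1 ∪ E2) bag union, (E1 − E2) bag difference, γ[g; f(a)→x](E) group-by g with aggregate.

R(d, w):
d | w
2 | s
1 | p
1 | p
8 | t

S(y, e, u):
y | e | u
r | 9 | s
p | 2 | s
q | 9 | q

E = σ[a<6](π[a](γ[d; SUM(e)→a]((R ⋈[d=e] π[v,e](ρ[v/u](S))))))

Subexpression sizes:
  R → 4
  S → 3
  ρ[v/u](S) → 3
  π[v,e](ρ[v/u](S)) → 3
  (R ⋈[d=e] π[v,e](ρ[v/u](S))) → 1
  γ[d; SUM(e)→a]((R ⋈[d=e] π[v,e](ρ[v/u](S)))) → 1
  π[a](γ[d; SUM(e)→a]((R ⋈[d=e] π[v,e](ρ[v/u](S))))) → 1
  σ[a<6](π[a](γ[d; SUM(e)→a]((R ⋈[d=e] π[v,e](ρ[v/u](S)))))) → 1

|E| = 1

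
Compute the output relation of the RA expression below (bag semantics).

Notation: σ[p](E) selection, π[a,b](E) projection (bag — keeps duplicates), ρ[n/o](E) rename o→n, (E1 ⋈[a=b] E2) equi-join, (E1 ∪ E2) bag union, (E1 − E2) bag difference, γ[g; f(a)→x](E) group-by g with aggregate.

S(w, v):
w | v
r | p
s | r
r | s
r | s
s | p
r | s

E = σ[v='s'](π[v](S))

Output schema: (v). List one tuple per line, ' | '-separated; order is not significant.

Per-node cardinality:
  S → 6
  π[v](S) → 6
  σ[v='s'](π[v](S)) → 3

== RESULT ==
v
s
s
s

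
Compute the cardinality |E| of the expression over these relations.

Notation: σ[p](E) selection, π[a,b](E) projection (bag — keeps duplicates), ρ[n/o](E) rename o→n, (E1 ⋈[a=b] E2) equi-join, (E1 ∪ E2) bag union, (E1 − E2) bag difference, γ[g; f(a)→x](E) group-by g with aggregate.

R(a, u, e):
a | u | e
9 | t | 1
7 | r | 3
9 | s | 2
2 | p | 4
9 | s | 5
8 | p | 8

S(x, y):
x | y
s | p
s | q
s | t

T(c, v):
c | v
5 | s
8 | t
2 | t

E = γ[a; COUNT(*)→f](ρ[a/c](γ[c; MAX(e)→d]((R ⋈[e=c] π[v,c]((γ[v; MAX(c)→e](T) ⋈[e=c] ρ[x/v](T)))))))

Stepwise |·|:
  R → 6
  T → 3
  γ[v; MAX(c)→e](T) → 2
  T → 3
  ρ[x/v](T) → 3
  (γ[v; MAX(c)→e](T) ⋈[e=c] ρ[x/v](T)) → 2
  π[v,c]((γ[v; MAX(c)→e](T) ⋈[e=c] ρ[x/v](T))) → 2
  (R ⋈[e=c] π[v,c]((γ[v; MAX(c)→e](T) ⋈[e=c] ρ[x/v](T)))) → 2
  γ[c; MAX(e)→d]((R ⋈[e=c] π[v,c]((γ[v; MAX(c)→e](T) ⋈[e=c] ρ[x/v](T))))) → 2
  ρ[a/c](γ[c; MAX(e)→d]((R ⋈[e=c] π[v,c]((γ[v; MAX(c)→e](T) ⋈[e=c] ρ[x/v](T)))))) → 2
  γ[a; COUNT(*)→f](ρ[a/c](γ[c; MAX(e)→d]((R ⋈[e=c] π[v,c]((γ[v; MAX(c)→e](T) ⋈[e=c] ρ[x/v](T))))))) → 2

|E| = 2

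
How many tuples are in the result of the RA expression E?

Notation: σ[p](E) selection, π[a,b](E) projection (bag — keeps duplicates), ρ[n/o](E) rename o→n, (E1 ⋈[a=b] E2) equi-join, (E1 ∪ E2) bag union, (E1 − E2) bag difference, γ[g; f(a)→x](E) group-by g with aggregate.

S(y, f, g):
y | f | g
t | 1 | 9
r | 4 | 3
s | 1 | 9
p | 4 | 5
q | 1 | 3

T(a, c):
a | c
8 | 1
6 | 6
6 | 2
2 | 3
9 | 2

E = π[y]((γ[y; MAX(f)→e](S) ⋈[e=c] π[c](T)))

Per-node cardinality:
  S → 5
  γ[y; MAX(f)→e](S) → 5
  T → 5
  π[c](T) → 5
  (γ[y; MAX(f)→e](S) ⋈[e=c] π[c](T)) → 3
  π[y]((γ[y; MAX(f)→e](S) ⋈[e=c] π[c](T))) → 3

|E| = 3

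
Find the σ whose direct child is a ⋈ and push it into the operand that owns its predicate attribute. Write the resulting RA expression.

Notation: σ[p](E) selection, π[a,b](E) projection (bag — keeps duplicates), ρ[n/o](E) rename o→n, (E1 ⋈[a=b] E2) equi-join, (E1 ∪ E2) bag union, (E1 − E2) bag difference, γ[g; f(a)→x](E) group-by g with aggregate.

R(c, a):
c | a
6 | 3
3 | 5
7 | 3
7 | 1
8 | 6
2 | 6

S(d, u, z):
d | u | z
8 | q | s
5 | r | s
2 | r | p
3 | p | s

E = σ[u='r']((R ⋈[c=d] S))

σ filters on u, owned by the right side.
E' = (R ⋈[c=d] σ[u='r'](S))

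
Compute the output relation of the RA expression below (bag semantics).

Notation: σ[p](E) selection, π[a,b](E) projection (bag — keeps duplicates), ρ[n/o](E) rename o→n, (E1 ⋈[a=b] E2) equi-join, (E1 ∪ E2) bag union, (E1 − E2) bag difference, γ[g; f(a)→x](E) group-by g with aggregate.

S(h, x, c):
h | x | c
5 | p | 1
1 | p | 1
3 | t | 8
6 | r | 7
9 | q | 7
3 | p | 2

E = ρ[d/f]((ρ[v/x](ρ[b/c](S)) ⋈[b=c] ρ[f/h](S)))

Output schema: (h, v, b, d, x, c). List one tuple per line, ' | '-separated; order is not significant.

Row counts bottom-up:
  S → 6
  ρ[b/c](S) → 6
  ρ[v/x](ρ[b/c](S)) → 6
  S → 6
  ρ[f/h](S) → 6
  (ρ[v/x](ρ[b/c](S)) ⋈[b=c] ρ[f/h](S)) → 10
  ρ[d/f]((ρ[v/x](ρ[b/c](S)) ⋈[b=c] ρ[f/h](S))) → 10

== RESULT ==
h | v | b | d | x | c
1 | p | 1 | 1 | p | 1
1 | p | 1 | 5 | p | 1
3 | p | 2 | 3 | p | 2
3 | t | 8 | 3 | t | 8
5 | p | 1 | 1 | p | 1
5 | p | 1 | 5 | p | 1
6 | r | 7 | 6 | r | 7
6 | r | 7 | 9 | q | 7
9 | q | 7 | 6 | r | 7
9 | q | 7 | 9 | q | 7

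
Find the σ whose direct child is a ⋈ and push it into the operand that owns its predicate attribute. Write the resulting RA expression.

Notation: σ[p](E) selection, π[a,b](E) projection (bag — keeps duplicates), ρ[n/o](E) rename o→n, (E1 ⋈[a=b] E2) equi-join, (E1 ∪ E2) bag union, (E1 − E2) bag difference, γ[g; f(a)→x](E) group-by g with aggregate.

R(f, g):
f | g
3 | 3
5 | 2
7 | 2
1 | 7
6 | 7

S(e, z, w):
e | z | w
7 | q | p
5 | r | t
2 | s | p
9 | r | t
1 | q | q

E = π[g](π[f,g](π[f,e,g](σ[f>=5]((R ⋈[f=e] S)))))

σ filters on f, owned by the left side.
E' = π[g](π[f,g](π[f,e,g]((σ[f>=5](R) ⋈[f=e] S))))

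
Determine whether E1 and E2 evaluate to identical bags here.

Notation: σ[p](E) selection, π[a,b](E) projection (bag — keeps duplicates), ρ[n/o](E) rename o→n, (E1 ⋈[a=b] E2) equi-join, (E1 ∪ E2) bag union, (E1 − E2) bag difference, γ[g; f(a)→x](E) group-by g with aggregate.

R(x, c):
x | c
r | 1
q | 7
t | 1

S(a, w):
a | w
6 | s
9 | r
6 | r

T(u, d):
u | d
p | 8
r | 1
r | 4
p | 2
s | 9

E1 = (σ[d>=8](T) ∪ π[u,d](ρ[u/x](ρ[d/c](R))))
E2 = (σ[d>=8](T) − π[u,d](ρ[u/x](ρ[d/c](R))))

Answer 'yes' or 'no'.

E1 per-node cardinality:
  T → 5
  σ[d>=8](T) → 2
  R → 3
  ρ[d/c](R) → 3
  ρ[u/x](ρ[d/c](R)) → 3
  π[u,d](ρ[u/x](ρ[d/c](R))) → 3
  (σ[d>=8](T) ∪ π[u,d](ρ[u/x](ρ[d/c](R)))) → 5
E2 per-node cardinality:
  T → 5
  σ[d>=8](T) → 2
  R → 3
  ρ[d/c](R) → 3
  ρ[u/x](ρ[d/c](R)) → 3
  π[u,d](ρ[u/x](ρ[d/c](R))) → 3
  (σ[d>=8](T) − π[u,d](ρ[u/x](ρ[d/c](R)))) → 2

E1 result:
u | d
p | 8
q | 7
r | 1
s | 9
t | 1
E2 result:
u | d
p | 8
s | 9
Witness: ('r', 1) appears 1× in E1 but 0× in E2.

no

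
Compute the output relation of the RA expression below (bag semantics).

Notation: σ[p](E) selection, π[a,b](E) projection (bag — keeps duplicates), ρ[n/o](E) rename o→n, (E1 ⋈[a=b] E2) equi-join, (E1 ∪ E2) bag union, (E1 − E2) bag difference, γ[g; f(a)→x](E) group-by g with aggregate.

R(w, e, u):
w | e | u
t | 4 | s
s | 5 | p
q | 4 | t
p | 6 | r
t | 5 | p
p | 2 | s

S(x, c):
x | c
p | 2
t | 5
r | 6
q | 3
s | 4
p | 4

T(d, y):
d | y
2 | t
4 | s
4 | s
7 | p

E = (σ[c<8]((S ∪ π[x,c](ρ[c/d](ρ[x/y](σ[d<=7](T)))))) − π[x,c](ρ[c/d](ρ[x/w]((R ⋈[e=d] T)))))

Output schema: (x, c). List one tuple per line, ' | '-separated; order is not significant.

Row counts bottom-up:
  S → 6
  T → 4
  σ[d<=7](T) → 4
  ρ[x/y](σ[d<=7](T)) → 4
  ρ[c/d](ρ[x/y](σ[d<=7](T))) → 4
  π[x,c](ρ[c/d](ρ[x/y](σ[d<=7](T)))) → 4
  (S ∪ π[x,c](ρ[c/d](ρ[x/y](σ[d<=7](T))))) → 10
  σ[c<8]((S ∪ π[x,c](ρ[c/d](ρ[x/y](σ[d<=7](T)))))) → 10
  R → 6
  T → 4
  (R ⋈[e=d] T) → 5
  ρ[x/w]((R ⋈[e=d] T)) → 5
  ρ[c/d](ρ[x/w]((R ⋈[e=d] T))) → 5
  π[x,c](ρ[c/d](ρ[x/w]((R ⋈[e=d] T)))) → 5
  (σ[c<8]((S ∪ π[x,c](ρ[c/d](ρ[x/y](σ[d<=7](T)))))) − π[x,c](ρ[c/d](ρ[x/w]((R ⋈[e=d] T))))) → 9

== RESULT ==
x | c
p | 4
p | 7
q | 3
r | 6
s | 4
s | 4
s | 4
t | 2
t | 5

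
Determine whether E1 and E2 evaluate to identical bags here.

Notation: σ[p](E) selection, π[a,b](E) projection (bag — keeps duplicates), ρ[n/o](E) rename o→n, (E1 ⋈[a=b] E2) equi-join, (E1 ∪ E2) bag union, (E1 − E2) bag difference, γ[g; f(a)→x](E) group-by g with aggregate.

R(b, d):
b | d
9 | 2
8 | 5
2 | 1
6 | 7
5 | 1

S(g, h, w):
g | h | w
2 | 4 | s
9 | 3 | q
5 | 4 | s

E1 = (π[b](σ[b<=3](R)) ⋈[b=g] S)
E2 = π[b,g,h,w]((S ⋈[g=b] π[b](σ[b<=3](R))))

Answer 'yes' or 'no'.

E1 per-node cardinality:
  R → 5
  σ[b<=3](R) → 1
  π[b](σ[b<=3](R)) → 1
  S → 3
  (π[b](σ[b<=3](R)) ⋈[b=g] S) → 1
E2 per-node cardinality:
  S → 3
  R → 5
  σ[b<=3](R) → 1
  π[b](σ[b<=3](R)) → 1
  (S ⋈[g=b] π[b](σ[b<=3](R))) → 1
  π[b,g,h,w]((S ⋈[g=b] π[b](σ[b<=3](R)))) → 1

E1 and E2 produce the same multiset:
b | g | h | w
2 | 2 | 4 | s

yes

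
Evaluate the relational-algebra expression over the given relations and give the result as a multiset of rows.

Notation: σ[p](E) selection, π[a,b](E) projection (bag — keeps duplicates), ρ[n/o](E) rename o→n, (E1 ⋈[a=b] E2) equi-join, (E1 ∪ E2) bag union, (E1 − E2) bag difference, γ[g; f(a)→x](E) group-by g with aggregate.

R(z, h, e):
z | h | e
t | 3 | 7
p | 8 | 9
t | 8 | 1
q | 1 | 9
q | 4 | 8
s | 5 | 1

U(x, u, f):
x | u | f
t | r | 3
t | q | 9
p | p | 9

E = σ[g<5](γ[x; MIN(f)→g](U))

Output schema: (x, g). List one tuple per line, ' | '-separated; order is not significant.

Per-node cardinality:
  U → 3
  γ[x; MIN(f)→g](U) → 2
  σ[g<5](γ[x; MIN(f)→g](U)) → 1

== RESULT ==
x | g
t | 3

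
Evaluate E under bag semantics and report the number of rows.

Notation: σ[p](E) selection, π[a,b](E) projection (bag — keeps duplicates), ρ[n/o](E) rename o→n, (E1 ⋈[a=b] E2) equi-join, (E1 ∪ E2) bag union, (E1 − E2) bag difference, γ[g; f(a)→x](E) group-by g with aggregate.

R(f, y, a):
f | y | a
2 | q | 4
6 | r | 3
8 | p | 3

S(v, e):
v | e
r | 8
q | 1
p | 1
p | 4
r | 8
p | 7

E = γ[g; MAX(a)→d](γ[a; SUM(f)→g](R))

Row counts bottom-up:
  R → 3
  γ[a; SUM(f)→g](R) → 2
  γ[g; MAX(a)→d](γ[a; SUM(f)→g](R)) → 2

|E| = 2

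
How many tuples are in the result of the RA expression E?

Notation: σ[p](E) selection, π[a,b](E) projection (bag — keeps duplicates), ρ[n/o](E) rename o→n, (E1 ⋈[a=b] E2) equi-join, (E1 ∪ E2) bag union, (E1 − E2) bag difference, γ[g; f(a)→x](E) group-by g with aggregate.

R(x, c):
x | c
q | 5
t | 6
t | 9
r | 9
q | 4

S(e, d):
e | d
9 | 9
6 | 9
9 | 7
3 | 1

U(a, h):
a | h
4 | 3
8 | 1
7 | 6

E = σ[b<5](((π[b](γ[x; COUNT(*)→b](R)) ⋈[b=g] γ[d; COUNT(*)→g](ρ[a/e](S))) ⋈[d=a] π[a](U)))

Stepwise |·|:
  R → 5
  γ[x; COUNT(*)→b](R) → 3
  π[b](γ[x; COUNT(*)→b](R)) → 3
  S → 4
  ρ[a/e](S) → 4
  γ[d; COUNT(*)→g](ρ[a/e](S)) → 3
  (π[b](γ[x; COUNT(*)→b](R)) ⋈[b=g] γ[d; COUNT(*)→g](ρ[a/e](S))) → 4
  U → 3
  π[a](U) → 3
  ((π[b](γ[x; COUNT(*)→b](R)) ⋈[b=g] γ[d; COUNT(*)→g](ρ[a/e](S))) ⋈[d=a] π[a](U)) → 1
  σ[b<5](((π[b](γ[x; COUNT(*)→b](R)) ⋈[b=g] γ[d; COUNT(*)→g](ρ[a/e](S))) ⋈[d=a] π[a](U))) → 1

|E| = 1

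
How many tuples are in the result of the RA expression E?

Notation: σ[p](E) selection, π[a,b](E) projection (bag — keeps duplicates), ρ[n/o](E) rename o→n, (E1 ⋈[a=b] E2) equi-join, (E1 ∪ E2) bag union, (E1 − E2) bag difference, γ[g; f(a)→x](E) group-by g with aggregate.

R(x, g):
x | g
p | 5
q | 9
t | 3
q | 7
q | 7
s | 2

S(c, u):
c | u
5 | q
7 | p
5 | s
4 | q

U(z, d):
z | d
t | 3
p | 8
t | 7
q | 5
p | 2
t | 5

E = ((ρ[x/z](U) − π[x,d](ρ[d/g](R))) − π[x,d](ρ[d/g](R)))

Row counts bottom-up:
  U → 6
  ρ[x/z](U) → 6
  R → 6
  ρ[d/g](R) → 6
  π[x,d](ρ[d/g](R)) → 6
  (ρ[x/z](U) − π[x,d](ρ[d/g](R))) → 5
  R → 6
  ρ[d/g](R) → 6
  π[x,d](ρ[d/g](R)) → 6
  ((ρ[x/z](U) − π[x,d](ρ[d/g](R))) − π[x,d](ρ[d/g](R))) → 5

|E| = 5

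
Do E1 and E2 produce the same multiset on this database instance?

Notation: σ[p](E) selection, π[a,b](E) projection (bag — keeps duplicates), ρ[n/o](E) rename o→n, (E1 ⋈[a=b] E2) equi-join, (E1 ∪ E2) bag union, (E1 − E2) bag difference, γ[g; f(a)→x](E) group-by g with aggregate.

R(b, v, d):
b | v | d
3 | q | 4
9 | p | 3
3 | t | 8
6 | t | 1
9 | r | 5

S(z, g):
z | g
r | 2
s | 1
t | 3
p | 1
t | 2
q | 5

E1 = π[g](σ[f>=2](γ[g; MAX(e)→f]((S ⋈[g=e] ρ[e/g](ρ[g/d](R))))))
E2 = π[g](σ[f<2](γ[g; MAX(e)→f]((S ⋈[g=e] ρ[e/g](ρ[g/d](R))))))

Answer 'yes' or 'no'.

E1 stepwise |·|:
  S → 6
  R → 5
  ρ[g/d](R) → 5
  ρ[e/g](ρ[g/d](R)) → 5
  (S ⋈[g=e] ρ[e/g](ρ[g/d](R))) → 4
  γ[g; MAX(e)→f]((S ⋈[g=e] ρ[e/g](ρ[g/d](R)))) → 3
  σ[f>=2](γ[g; MAX(e)→f]((S ⋈[g=e] ρ[e/g](ρ[g/d](R))))) → 2
  π[g](σ[f>=2](γ[g; MAX(e)→f]((S ⋈[g=e] ρ[e/g](ρ[g/d](R)))))) → 2
E2 stepwise |·|:
  S → 6
  R → 5
  ρ[g/d](R) → 5
  ρ[e/g](ρ[g/d](R)) → 5
  (S ⋈[g=e] ρ[e/g](ρ[g/d](R))) → 4
  γ[g; MAX(e)→f]((S ⋈[g=e] ρ[e/g](ρ[g/d](R)))) → 3
  σ[f<2](γ[g; MAX(e)→f]((S ⋈[g=e] ρ[e/g](ρ[g/d](R))))) → 1
  π[g](σ[f<2](γ[g; MAX(e)→f]((S ⋈[g=e] ρ[e/g](ρ[g/d](R)))))) → 1

E1 result:
g
3
5
E2 result:
g
1
Witness: (1,) appears 0× in E1 but 1× in E2.

no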